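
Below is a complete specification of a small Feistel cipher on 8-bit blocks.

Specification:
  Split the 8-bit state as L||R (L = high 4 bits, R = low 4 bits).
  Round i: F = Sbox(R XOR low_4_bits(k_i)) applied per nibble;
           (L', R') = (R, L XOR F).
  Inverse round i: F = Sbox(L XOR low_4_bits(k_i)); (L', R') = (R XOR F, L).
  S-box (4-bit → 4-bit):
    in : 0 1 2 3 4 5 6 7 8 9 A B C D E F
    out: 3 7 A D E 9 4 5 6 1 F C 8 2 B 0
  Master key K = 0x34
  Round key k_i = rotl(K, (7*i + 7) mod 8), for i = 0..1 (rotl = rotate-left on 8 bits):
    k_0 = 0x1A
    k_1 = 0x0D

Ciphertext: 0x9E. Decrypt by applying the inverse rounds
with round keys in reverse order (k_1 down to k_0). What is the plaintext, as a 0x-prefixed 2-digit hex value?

0x60

s_0 = ciphertext = 0x9E
s_1 = InvRound(s_0, k_1) = 0x09
s_2 = InvRound(s_1, k_0) = 0x60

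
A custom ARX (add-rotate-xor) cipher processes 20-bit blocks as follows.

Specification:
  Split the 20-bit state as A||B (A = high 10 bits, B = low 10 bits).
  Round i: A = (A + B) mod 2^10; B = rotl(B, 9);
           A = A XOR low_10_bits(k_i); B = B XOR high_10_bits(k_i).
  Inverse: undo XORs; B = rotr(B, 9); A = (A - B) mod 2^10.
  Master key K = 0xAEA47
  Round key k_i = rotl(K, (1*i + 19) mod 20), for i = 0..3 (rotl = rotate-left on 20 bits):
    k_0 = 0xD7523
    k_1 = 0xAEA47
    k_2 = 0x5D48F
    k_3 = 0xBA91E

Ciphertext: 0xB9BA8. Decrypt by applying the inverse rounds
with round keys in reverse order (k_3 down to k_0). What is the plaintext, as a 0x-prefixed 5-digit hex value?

0x2C3DE

s_0 = ciphertext = 0xB9BA8
s_1 = InvRound(s_0, k_3) = 0x5D284
s_2 = InvRound(s_1, k_2) = 0x863E3
s_3 = InvRound(s_2, k_1) = 0x6B6B2
s_4 = InvRound(s_3, k_0) = 0x2C3DE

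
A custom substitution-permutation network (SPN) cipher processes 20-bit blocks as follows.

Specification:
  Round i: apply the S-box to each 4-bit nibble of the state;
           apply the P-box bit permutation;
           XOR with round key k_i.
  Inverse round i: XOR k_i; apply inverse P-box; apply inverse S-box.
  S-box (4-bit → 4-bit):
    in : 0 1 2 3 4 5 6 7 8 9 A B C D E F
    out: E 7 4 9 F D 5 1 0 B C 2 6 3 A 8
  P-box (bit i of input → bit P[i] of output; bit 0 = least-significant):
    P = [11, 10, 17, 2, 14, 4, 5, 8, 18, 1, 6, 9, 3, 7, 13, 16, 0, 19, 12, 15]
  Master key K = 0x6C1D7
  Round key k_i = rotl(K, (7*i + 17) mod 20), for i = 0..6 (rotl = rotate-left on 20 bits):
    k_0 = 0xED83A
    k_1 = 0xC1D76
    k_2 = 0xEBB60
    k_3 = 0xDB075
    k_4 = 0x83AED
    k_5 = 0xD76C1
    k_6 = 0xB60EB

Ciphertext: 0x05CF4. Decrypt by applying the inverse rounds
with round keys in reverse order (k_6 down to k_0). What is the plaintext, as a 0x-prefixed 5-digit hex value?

0x0E51B

s_0 = ciphertext = 0x05CF4
s_1 = InvRound(s_0, k_6) = 0x15BB4
s_2 = InvRound(s_1, k_5) = 0xD2609
s_3 = InvRound(s_2, k_4) = 0x2E629
s_4 = InvRound(s_3, k_3) = 0xC35D0
s_5 = InvRound(s_4, k_2) = 0xFBFC1
s_6 = InvRound(s_5, k_1) = 0x30ECA
s_7 = InvRound(s_6, k_0) = 0x0E51B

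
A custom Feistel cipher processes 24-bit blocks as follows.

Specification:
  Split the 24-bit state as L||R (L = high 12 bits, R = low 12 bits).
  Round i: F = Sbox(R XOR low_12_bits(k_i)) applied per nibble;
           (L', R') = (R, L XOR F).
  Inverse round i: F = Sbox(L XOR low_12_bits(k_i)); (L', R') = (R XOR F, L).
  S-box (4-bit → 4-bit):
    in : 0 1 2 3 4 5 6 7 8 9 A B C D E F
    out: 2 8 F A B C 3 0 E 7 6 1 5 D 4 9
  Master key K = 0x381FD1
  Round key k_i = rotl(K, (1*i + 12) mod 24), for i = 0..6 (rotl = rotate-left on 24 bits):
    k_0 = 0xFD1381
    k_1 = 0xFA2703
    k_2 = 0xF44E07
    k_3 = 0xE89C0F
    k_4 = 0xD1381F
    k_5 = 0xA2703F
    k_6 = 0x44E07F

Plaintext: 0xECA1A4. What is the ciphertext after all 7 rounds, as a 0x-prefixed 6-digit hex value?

s_0 = plaintext = 0xECA1A4
s_1 = Round(s_0, k_0) = 0x1A4136
s_2 = Round(s_1, k_1) = 0x136208
s_3 = Round(s_2, k_2) = 0x20841F
s_4 = Round(s_3, k_3) = 0x41FC8A
s_5 = Round(s_4, k_4) = 0xC8AF63
s_6 = Round(s_5, k_5) = 0xF6354F
s_7 = Round(s_6, k_6) = 0x54F3C1

0x54F3C1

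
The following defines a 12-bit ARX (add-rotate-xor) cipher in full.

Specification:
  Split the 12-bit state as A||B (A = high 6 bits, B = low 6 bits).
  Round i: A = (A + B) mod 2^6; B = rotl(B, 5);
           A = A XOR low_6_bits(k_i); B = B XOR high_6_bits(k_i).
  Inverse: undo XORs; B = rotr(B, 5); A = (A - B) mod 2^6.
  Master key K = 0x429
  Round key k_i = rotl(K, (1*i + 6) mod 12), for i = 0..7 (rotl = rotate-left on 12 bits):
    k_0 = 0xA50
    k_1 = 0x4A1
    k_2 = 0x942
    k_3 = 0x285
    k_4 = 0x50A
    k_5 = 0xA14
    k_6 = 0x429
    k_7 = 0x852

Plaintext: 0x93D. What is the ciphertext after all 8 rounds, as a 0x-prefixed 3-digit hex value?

s_0 = plaintext = 0x93D
s_1 = Round(s_0, k_0) = 0xC57
s_2 = Round(s_1, k_1) = 0xA79
s_3 = Round(s_2, k_2) = 0x819
s_4 = Round(s_3, k_3) = 0xF26
s_5 = Round(s_4, k_4) = 0xA07
s_6 = Round(s_5, k_5) = 0xECB
s_7 = Round(s_6, k_6) = 0xBF5
s_8 = Round(s_7, k_7) = 0xD9B

0xD9B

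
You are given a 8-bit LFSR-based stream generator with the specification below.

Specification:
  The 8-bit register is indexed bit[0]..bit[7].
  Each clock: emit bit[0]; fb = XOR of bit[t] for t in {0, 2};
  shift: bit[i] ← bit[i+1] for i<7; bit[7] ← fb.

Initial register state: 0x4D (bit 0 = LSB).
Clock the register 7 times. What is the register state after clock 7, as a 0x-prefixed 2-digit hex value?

0xBC

reg_0 = 0x4D
clock 1: out=1, reg = 0x26
clock 2: out=0, reg = 0x93
clock 3: out=1, reg = 0xC9
clock 4: out=1, reg = 0xE4
clock 5: out=0, reg = 0xF2
clock 6: out=0, reg = 0x79
clock 7: out=1, reg = 0xBC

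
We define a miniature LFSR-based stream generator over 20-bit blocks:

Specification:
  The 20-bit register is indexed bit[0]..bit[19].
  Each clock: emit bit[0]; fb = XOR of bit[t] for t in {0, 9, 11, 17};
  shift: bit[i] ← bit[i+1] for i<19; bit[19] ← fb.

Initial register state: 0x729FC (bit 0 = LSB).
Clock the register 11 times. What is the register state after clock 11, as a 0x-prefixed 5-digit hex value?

reg_0 = 0x729FC
clock 1: out=0, reg = 0x394FE
clock 2: out=0, reg = 0x9CA7F
clock 3: out=1, reg = 0xCE53F
clock 4: out=1, reg = 0xE729F
clock 5: out=1, reg = 0xF394F
clock 6: out=1, reg = 0xF9CA7
clock 7: out=1, reg = 0xFCE53
clock 8: out=1, reg = 0x7E729
clock 9: out=1, reg = 0xBF394
clock 10: out=0, reg = 0x5F9CA
clock 11: out=0, reg = 0xAFCE5

0xAFCE5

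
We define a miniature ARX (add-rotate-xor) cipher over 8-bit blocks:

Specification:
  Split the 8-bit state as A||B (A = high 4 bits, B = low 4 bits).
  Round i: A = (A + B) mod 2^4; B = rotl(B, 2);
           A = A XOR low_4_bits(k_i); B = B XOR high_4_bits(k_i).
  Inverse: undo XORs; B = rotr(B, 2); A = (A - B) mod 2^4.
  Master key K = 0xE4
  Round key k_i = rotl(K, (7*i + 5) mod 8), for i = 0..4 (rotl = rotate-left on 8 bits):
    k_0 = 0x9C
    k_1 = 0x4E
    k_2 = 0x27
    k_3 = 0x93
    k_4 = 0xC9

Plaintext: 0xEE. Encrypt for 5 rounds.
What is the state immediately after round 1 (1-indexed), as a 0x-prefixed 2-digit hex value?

0x02

s_0 = plaintext = 0xEE
s_1 = Round(s_0, k_0) = 0x02
s_2 = Round(s_1, k_1) = 0xCC
s_3 = Round(s_2, k_2) = 0xF1
s_4 = Round(s_3, k_3) = 0x3D
s_5 = Round(s_4, k_4) = 0x9B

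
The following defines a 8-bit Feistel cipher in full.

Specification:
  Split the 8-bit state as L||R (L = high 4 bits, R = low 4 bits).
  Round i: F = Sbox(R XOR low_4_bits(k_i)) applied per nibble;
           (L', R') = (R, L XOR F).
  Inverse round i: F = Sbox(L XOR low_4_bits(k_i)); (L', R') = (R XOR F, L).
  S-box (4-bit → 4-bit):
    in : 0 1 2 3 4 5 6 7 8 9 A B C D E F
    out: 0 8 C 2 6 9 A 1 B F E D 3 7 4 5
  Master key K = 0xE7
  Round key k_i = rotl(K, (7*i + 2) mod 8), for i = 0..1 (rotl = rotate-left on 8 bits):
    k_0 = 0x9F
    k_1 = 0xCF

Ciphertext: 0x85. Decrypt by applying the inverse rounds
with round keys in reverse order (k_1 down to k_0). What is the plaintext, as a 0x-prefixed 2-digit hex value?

0x54

s_0 = ciphertext = 0x85
s_1 = InvRound(s_0, k_1) = 0x48
s_2 = InvRound(s_1, k_0) = 0x54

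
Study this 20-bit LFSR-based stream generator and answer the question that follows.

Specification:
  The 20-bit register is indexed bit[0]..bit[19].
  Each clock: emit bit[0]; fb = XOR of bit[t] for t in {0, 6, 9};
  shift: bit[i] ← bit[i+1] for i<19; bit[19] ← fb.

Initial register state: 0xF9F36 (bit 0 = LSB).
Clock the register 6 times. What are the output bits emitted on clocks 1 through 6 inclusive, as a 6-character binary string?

reg_0 = 0xF9F36
clock 1: out=0, reg = 0xFCF9B
clock 2: out=1, reg = 0x7E7CD
clock 3: out=1, reg = 0xBF3E6
clock 4: out=0, reg = 0x5F9F3
clock 5: out=1, reg = 0x2FCF9
clock 6: out=1, reg = 0x17E7C

011011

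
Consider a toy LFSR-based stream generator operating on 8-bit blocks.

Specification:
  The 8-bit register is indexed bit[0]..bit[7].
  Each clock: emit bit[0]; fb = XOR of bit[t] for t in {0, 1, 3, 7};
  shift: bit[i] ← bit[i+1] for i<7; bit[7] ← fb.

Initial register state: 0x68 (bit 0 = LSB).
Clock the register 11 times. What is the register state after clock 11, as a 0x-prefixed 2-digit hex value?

reg_0 = 0x68
clock 1: out=0, reg = 0xB4
clock 2: out=0, reg = 0xDA
clock 3: out=0, reg = 0xED
clock 4: out=1, reg = 0xF6
clock 5: out=0, reg = 0x7B
clock 6: out=1, reg = 0xBD
clock 7: out=1, reg = 0xDE
clock 8: out=0, reg = 0xEF
clock 9: out=1, reg = 0x77
clock 10: out=1, reg = 0x3B
clock 11: out=1, reg = 0x9D

0x9D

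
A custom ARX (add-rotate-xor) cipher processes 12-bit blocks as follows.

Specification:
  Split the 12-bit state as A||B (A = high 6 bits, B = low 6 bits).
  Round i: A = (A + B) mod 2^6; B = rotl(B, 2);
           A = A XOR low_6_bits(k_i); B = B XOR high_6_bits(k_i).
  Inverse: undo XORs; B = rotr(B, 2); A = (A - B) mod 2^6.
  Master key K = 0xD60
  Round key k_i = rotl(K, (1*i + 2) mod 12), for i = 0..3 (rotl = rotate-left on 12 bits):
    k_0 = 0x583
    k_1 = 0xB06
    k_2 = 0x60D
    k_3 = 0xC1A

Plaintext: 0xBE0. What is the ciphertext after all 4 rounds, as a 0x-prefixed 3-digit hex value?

0x1CE

s_0 = plaintext = 0xBE0
s_1 = Round(s_0, k_0) = 0x314
s_2 = Round(s_1, k_1) = 0x9BD
s_3 = Round(s_2, k_2) = 0xBAF
s_4 = Round(s_3, k_3) = 0x1CE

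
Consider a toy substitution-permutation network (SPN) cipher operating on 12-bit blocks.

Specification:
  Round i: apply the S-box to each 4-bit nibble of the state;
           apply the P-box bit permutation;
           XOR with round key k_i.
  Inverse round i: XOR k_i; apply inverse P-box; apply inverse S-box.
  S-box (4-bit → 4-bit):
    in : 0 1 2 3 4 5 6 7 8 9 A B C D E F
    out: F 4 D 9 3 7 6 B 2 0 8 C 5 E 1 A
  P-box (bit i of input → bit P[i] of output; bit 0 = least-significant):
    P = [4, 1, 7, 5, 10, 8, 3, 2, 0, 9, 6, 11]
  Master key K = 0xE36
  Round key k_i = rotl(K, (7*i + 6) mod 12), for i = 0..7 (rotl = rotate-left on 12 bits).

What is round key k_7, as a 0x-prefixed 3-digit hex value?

0xB71

K = 0xE36
k_0 = rotl(K, (7*0+6) mod 12) = rotl(K, 6) = 0xDB8
k_1 = rotl(K, (7*1+6) mod 12) = rotl(K, 1) = 0xC6D
k_2 = rotl(K, (7*2+6) mod 12) = rotl(K, 8) = 0x6E3
k_3 = rotl(K, (7*3+6) mod 12) = rotl(K, 3) = 0x1B7
k_4 = rotl(K, (7*4+6) mod 12) = rotl(K, 10) = 0xB8D
k_5 = rotl(K, (7*5+6) mod 12) = rotl(K, 5) = 0x6DC
k_6 = rotl(K, (7*6+6) mod 12) = rotl(K, 0) = 0xE36
k_7 = rotl(K, (7*7+6) mod 12) = rotl(K, 7) = 0xB71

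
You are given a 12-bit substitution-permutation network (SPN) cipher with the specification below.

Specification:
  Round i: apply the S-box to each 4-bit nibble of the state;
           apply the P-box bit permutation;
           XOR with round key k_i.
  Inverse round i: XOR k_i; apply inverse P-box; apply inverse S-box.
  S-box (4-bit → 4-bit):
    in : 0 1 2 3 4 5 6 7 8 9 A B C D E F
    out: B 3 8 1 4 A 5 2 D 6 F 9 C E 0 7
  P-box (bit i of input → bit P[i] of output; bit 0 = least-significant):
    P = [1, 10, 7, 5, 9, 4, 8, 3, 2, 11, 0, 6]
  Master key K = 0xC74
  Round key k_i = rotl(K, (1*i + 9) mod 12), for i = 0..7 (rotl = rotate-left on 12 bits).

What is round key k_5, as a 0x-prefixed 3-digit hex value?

0x1D3

K = 0xC74
k_0 = rotl(K, (1*0+9) mod 12) = rotl(K, 9) = 0x98E
k_1 = rotl(K, (1*1+9) mod 12) = rotl(K, 10) = 0x31D
k_2 = rotl(K, (1*2+9) mod 12) = rotl(K, 11) = 0x63A
k_3 = rotl(K, (1*3+9) mod 12) = rotl(K, 0) = 0xC74
k_4 = rotl(K, (1*4+9) mod 12) = rotl(K, 1) = 0x8E9
k_5 = rotl(K, (1*5+9) mod 12) = rotl(K, 2) = 0x1D3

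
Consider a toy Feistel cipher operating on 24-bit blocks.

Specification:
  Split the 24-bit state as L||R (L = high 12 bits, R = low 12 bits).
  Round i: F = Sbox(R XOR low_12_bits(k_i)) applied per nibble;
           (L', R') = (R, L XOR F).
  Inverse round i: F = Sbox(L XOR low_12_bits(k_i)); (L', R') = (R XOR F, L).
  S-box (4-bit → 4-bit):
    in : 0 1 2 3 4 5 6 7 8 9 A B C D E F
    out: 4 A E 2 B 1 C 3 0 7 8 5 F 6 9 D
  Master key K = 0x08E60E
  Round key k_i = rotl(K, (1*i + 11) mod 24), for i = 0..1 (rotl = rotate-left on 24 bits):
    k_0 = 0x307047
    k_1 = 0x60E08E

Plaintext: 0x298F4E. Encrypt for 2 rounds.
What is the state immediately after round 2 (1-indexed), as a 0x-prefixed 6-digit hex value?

s_0 = plaintext = 0x298F4E
s_1 = Round(s_0, k_0) = 0xF4EFDF
s_2 = Round(s_1, k_1) = 0xFDF254

0xFDF254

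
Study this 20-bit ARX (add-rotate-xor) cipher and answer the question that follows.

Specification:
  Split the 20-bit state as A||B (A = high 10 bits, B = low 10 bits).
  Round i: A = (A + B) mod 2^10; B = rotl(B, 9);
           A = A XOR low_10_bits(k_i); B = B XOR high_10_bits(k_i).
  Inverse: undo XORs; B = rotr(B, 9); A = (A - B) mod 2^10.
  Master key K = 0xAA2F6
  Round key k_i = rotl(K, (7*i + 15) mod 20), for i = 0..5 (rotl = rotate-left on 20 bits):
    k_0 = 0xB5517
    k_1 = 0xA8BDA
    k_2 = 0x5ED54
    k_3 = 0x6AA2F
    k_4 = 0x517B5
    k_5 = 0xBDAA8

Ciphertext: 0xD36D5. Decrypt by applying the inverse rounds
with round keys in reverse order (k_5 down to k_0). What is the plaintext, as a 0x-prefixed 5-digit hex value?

0x61A35

s_0 = ciphertext = 0xD36D5
s_1 = InvRound(s_0, k_5) = 0x67C46
s_2 = InvRound(s_1, k_4) = 0x09206
s_3 = InvRound(s_2, k_3) = 0xACB59
s_4 = InvRound(s_3, k_2) = 0xE8445
s_5 = InvRound(s_4, k_1) = 0xAB1CF
s_6 = InvRound(s_5, k_0) = 0x61A35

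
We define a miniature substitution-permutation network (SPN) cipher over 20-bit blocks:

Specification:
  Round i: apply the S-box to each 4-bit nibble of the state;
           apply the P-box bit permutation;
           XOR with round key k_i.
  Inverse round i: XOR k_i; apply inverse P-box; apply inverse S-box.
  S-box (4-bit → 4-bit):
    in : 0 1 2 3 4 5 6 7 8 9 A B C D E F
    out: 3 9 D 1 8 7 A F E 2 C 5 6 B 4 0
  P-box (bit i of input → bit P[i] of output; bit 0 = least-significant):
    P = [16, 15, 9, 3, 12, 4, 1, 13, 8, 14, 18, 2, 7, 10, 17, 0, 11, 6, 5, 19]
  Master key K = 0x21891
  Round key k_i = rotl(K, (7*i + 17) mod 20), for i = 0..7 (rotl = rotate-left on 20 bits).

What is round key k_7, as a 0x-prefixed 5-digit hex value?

0x62448

K = 0x21891
k_0 = rotl(K, (7*0+17) mod 20) = rotl(K, 17) = 0x24312
k_1 = rotl(K, (7*1+17) mod 20) = rotl(K, 4) = 0x18912
k_2 = rotl(K, (7*2+17) mod 20) = rotl(K, 11) = 0x4890C
k_3 = rotl(K, (7*3+17) mod 20) = rotl(K, 18) = 0x48624
k_4 = rotl(K, (7*4+17) mod 20) = rotl(K, 5) = 0x31224
k_5 = rotl(K, (7*5+17) mod 20) = rotl(K, 12) = 0x91218
k_6 = rotl(K, (7*6+17) mod 20) = rotl(K, 19) = 0x90C48
k_7 = rotl(K, (7*7+17) mod 20) = rotl(K, 6) = 0x62448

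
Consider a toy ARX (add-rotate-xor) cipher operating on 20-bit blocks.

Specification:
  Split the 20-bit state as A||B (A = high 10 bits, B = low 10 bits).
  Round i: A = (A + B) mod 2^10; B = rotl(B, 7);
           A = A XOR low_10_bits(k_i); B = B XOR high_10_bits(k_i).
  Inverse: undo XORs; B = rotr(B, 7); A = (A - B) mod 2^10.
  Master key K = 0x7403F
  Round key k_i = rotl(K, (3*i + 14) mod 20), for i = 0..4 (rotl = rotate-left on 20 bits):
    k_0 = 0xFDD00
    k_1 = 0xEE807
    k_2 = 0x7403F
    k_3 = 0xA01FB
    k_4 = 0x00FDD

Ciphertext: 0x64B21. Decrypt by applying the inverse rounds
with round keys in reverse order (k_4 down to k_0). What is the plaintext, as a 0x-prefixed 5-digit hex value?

s_0 = ciphertext = 0x64B21
s_1 = InvRound(s_0, k_4) = 0x4E516
s_2 = InvRound(s_1, k_3) = 0x02CB7
s_3 = InvRound(s_2, k_2) = 0x3EB3A
s_4 = InvRound(s_3, k_1) = 0x3F001
s_5 = InvRound(s_4, k_0) = 0x917B7

0x917B7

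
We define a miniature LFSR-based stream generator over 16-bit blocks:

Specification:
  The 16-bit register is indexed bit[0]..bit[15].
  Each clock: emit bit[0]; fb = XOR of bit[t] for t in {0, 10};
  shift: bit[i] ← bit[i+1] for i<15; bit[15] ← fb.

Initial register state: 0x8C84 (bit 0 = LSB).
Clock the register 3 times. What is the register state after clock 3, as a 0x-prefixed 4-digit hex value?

0xF190

reg_0 = 0x8C84
clock 1: out=0, reg = 0xC642
clock 2: out=0, reg = 0xE321
clock 3: out=1, reg = 0xF190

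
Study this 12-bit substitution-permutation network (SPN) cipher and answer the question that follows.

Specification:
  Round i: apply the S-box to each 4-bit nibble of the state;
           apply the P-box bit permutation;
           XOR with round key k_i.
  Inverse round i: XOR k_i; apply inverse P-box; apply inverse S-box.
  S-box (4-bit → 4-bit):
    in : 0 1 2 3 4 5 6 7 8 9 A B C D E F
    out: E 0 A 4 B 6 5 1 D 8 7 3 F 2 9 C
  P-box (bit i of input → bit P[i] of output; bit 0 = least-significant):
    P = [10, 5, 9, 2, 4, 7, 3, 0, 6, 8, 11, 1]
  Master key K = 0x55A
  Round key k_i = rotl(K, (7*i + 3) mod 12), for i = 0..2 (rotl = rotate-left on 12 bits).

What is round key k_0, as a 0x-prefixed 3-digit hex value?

K = 0x55A
k_0 = rotl(K, (7*0+3) mod 12) = rotl(K, 3) = 0xAD2

0xAD2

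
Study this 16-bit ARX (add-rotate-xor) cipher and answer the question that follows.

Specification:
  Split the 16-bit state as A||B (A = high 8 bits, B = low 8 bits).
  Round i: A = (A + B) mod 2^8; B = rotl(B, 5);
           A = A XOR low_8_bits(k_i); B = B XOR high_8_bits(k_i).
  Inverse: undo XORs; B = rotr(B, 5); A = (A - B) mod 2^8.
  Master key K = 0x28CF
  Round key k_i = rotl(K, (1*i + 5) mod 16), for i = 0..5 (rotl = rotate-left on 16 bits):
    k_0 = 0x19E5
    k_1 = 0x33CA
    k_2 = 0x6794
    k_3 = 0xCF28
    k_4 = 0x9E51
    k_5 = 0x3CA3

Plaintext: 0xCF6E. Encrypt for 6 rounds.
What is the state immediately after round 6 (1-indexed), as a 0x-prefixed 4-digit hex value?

s_0 = plaintext = 0xCF6E
s_1 = Round(s_0, k_0) = 0xD8D4
s_2 = Round(s_1, k_1) = 0x66A9
s_3 = Round(s_2, k_2) = 0x9B52
s_4 = Round(s_3, k_3) = 0xC585
s_5 = Round(s_4, k_4) = 0x1B2E
s_6 = Round(s_5, k_5) = 0xEAF9

0xEAF9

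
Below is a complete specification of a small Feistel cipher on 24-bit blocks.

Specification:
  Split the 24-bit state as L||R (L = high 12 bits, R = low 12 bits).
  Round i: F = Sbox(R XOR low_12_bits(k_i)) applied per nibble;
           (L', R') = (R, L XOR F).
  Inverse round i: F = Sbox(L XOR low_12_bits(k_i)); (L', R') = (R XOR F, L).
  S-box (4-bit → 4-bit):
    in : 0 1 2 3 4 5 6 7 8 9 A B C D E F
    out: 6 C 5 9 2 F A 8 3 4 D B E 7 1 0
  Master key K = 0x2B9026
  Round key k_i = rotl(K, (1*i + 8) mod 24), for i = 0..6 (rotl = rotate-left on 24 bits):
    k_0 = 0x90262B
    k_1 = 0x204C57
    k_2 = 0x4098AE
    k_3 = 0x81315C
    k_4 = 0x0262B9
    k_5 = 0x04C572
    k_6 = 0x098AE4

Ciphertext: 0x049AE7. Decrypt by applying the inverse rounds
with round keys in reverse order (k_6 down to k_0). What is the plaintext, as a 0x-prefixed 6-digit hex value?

s_0 = ciphertext = 0x049AE7
s_1 = InvRound(s_0, k_6) = 0x730049
s_2 = InvRound(s_1, k_5) = 0x56C730
s_3 = InvRound(s_2, k_4) = 0xF4F56C
s_4 = InvRound(s_3, k_3) = 0x4A5F4F
s_5 = InvRound(s_4, k_2) = 0x1244A5
s_6 = InvRound(s_5, k_1) = 0x32C124
s_7 = InvRound(s_6, k_0) = 0xE4C32C

0xE4C32C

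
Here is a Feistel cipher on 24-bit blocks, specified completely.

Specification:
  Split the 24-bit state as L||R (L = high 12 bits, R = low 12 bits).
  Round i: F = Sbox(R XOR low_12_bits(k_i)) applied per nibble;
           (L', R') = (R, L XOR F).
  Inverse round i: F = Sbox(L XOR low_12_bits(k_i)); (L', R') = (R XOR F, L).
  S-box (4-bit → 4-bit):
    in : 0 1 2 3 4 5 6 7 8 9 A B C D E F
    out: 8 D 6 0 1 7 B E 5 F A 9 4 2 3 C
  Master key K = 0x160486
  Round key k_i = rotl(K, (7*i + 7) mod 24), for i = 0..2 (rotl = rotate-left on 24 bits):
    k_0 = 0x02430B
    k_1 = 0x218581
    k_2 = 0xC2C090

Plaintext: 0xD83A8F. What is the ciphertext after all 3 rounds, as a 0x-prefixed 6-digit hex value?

s_0 = plaintext = 0xD83A8F
s_1 = Round(s_0, k_0) = 0xA8F2D2
s_2 = Round(s_1, k_1) = 0x2D24FF
s_3 = Round(s_2, k_2) = 0x4FF36E

0x4FF36E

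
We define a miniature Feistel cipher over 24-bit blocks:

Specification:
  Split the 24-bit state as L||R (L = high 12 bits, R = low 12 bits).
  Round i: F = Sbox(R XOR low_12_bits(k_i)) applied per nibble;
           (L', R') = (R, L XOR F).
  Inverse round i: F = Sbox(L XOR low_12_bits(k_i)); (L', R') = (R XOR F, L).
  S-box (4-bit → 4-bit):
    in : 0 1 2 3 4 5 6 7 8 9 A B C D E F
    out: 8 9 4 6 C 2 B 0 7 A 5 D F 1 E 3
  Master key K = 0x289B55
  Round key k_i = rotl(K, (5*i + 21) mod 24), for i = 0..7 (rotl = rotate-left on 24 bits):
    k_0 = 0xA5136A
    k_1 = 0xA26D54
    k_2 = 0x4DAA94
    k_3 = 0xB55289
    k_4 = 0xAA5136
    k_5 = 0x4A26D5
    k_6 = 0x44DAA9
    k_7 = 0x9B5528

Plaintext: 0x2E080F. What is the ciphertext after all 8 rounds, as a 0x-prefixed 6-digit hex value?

s_0 = plaintext = 0x2E080F
s_1 = Round(s_0, k_0) = 0x80FF52
s_2 = Round(s_1, k_1) = 0xF52C84
s_3 = Round(s_2, k_2) = 0xC844CA
s_4 = Round(s_3, k_3) = 0x4CA742
s_5 = Round(s_4, k_4) = 0x742FC6
s_6 = Round(s_5, k_5) = 0xFC6DD4
s_7 = Round(s_6, k_6) = 0xDD4FC7
s_8 = Round(s_7, k_7) = 0xFC7837

0xFC7837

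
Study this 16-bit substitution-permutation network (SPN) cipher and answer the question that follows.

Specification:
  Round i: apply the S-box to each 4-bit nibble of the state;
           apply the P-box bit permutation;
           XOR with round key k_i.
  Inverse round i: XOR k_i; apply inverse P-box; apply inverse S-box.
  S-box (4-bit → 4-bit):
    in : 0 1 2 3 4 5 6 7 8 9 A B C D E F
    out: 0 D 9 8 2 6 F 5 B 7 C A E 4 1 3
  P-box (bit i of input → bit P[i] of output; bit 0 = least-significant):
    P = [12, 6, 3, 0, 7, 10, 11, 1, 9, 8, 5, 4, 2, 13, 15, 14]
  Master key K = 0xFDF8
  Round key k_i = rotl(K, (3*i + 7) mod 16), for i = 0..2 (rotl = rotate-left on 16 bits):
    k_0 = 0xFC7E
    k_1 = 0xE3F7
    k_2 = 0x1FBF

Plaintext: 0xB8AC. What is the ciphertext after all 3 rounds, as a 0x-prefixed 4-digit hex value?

s_0 = plaintext = 0xB8AC
s_1 = Round(s_0, k_0) = 0x9725
s_2 = Round(s_1, k_1) = 0x4119
s_3 = Round(s_2, k_2) = 0x2545

0x2545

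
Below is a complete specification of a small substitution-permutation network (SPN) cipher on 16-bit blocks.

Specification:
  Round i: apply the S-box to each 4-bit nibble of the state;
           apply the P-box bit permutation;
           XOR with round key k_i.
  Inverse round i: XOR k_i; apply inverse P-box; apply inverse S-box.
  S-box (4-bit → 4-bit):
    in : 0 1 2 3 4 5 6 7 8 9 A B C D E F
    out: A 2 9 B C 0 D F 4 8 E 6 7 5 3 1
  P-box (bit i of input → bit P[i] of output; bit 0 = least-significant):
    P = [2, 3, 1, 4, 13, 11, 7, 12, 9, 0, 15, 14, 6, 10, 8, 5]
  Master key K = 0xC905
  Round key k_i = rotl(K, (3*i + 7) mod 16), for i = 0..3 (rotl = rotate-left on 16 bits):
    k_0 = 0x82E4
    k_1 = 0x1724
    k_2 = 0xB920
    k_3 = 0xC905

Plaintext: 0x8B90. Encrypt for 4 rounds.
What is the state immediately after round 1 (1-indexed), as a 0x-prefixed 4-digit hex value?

s_0 = plaintext = 0x8B90
s_1 = Round(s_0, k_0) = 0x13FD
s_2 = Round(s_1, k_1) = 0x7123
s_3 = Round(s_2, k_2) = 0x8C5D
s_4 = Round(s_3, k_3) = 0x4A02

0x13FD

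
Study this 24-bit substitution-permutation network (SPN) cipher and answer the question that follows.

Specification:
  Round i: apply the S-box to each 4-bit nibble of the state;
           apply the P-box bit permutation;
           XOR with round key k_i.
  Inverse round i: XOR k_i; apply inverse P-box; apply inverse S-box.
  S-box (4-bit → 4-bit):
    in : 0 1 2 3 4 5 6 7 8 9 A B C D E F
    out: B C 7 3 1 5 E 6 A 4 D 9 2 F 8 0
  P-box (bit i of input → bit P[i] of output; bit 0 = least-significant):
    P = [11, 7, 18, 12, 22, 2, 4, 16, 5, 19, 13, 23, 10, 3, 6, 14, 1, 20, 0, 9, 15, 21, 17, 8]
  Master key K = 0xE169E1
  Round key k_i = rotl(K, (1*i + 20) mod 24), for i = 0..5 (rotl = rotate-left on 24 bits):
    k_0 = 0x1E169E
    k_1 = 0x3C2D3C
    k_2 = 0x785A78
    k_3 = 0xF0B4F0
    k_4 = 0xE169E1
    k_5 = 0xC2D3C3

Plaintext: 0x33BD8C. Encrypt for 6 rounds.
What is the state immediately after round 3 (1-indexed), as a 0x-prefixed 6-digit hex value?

0x465929

s_0 = plaintext = 0x33BD8C
s_1 = Round(s_0, k_0) = 0xA7F238
s_2 = Round(s_1, k_1) = 0x669C99
s_3 = Round(s_2, k_2) = 0x465929
s_4 = Round(s_3, k_3) = 0xA412A5
s_5 = Round(s_4, k_4) = 0xAE8093
s_6 = Round(s_5, k_5) = 0x48187B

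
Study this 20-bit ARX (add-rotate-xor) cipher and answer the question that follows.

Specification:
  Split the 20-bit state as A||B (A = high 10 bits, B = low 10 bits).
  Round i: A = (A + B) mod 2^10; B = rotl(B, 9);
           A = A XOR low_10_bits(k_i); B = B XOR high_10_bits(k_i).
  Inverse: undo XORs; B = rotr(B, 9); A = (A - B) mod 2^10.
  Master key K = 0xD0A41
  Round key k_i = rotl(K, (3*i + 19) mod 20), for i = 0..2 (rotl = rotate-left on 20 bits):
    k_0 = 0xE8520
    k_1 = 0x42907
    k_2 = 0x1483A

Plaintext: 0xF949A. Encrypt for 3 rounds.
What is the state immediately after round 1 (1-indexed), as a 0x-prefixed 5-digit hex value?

s_0 = plaintext = 0xF949A
s_1 = Round(s_0, k_0) = 0x57FEC
s_2 = Round(s_1, k_1) = 0x130FC
s_3 = Round(s_2, k_2) = 0x5C82C

0x57FEC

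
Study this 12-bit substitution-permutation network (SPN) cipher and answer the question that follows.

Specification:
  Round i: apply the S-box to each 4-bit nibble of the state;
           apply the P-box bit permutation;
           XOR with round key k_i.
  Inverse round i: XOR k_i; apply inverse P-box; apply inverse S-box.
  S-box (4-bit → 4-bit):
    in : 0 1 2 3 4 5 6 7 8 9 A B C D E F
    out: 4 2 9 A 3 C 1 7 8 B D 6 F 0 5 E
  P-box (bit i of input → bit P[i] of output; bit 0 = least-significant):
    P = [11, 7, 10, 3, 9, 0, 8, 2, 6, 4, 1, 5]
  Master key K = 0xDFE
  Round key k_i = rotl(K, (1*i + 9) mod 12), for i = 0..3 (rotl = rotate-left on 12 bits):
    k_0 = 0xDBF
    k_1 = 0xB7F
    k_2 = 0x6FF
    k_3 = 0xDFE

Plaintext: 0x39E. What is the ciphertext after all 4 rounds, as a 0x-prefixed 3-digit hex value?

s_0 = plaintext = 0x39E
s_1 = Round(s_0, k_0) = 0x38A
s_2 = Round(s_1, k_1) = 0x743
s_3 = Round(s_2, k_2) = 0x424
s_4 = Round(s_3, k_3) = 0x72A

0x72A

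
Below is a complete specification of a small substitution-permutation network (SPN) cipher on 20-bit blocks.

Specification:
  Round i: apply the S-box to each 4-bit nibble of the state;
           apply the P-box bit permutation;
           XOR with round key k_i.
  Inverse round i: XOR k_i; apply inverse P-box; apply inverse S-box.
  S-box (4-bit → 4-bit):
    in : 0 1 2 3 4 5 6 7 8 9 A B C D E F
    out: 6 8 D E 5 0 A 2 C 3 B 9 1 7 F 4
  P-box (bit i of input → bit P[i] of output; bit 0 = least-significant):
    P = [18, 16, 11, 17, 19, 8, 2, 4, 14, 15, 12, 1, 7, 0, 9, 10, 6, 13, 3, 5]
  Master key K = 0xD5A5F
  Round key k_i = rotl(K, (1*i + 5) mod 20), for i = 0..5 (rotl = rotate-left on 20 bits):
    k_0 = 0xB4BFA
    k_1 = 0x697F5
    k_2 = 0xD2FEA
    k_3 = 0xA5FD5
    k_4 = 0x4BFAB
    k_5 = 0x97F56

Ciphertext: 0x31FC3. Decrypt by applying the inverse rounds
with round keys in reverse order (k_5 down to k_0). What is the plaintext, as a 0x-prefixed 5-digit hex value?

0x7B547

s_0 = ciphertext = 0x31FC3
s_1 = InvRound(s_0, k_5) = 0x79C21
s_2 = InvRound(s_1, k_4) = 0x04176
s_3 = InvRound(s_2, k_3) = 0x1E8C8
s_4 = InvRound(s_3, k_2) = 0x18A9C
s_5 = InvRound(s_4, k_1) = 0x26F7E
s_6 = InvRound(s_5, k_0) = 0x7B547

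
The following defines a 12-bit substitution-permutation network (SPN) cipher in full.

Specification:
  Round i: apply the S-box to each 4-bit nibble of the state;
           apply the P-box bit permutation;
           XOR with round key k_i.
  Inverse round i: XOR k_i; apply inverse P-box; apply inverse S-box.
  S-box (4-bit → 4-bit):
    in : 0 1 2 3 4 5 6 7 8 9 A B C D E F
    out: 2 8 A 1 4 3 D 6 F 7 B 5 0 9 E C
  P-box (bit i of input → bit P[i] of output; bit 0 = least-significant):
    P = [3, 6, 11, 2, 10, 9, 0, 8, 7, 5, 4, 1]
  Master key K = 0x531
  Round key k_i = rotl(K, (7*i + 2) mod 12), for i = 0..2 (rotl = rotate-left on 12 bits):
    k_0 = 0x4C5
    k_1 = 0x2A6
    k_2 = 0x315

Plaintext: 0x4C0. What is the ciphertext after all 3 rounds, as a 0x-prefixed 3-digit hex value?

0xA00

s_0 = plaintext = 0x4C0
s_1 = Round(s_0, k_0) = 0x495
s_2 = Round(s_1, k_1) = 0x4FF
s_3 = Round(s_2, k_2) = 0xA00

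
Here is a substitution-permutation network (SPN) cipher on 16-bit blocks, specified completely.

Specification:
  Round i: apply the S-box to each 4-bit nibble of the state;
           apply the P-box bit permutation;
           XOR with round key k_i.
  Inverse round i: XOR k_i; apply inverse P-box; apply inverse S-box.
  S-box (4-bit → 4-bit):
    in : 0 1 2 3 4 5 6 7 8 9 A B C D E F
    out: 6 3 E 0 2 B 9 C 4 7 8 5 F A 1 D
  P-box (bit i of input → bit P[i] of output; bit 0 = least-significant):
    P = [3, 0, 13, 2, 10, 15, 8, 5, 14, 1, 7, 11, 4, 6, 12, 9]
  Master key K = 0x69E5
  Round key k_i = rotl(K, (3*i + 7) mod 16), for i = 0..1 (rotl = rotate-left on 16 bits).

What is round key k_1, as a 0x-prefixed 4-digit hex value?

0x95A7

K = 0x69E5
k_0 = rotl(K, (3*0+7) mod 16) = rotl(K, 7) = 0xF2B4
k_1 = rotl(K, (3*1+7) mod 16) = rotl(K, 10) = 0x95A7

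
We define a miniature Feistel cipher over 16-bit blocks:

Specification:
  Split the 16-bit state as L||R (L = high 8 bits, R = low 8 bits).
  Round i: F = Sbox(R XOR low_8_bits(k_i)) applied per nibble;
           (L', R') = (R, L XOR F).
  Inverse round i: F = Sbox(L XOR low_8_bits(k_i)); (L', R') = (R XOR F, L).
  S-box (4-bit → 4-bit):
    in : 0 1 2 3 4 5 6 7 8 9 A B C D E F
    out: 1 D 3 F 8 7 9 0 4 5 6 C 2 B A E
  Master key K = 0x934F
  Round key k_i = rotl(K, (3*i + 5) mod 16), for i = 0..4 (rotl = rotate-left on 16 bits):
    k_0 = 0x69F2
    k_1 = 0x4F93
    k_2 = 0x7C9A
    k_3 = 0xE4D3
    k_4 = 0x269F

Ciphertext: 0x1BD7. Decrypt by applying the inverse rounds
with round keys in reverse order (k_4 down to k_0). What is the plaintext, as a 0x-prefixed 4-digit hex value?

s_0 = ciphertext = 0x1BD7
s_1 = InvRound(s_0, k_4) = 0x9F1B
s_2 = InvRound(s_1, k_3) = 0x999F
s_3 = InvRound(s_2, k_2) = 0x8099
s_4 = InvRound(s_3, k_1) = 0x4680
s_5 = InvRound(s_4, k_0) = 0x4846

0x4846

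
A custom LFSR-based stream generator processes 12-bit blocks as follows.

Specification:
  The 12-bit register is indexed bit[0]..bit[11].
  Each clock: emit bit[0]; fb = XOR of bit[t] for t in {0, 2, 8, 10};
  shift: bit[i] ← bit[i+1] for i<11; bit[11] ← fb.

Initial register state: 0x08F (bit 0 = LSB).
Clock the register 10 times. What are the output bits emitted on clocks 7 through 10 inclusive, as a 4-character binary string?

reg_0 = 0x08F
clock 1: out=1, reg = 0x047
clock 2: out=1, reg = 0x023
clock 3: out=1, reg = 0x811
clock 4: out=1, reg = 0xC08
clock 5: out=0, reg = 0xE04
clock 6: out=0, reg = 0x702
clock 7: out=0, reg = 0x381
clock 8: out=1, reg = 0x1C0
clock 9: out=0, reg = 0x8E0
clock 10: out=0, reg = 0x470

0100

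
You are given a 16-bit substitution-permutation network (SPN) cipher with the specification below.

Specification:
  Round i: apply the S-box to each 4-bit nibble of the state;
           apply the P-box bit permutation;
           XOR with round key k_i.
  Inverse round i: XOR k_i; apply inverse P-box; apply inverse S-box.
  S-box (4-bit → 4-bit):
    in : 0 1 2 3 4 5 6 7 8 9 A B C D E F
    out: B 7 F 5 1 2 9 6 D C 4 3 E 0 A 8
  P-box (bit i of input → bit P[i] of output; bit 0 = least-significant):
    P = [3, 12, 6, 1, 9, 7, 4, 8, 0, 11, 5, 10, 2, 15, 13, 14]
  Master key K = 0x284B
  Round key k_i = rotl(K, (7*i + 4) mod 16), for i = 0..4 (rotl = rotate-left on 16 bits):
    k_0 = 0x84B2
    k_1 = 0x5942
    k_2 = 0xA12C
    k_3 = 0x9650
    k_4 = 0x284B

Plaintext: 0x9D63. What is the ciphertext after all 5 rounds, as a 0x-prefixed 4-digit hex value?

0x52D4

s_0 = plaintext = 0x9D63
s_1 = Round(s_0, k_0) = 0xE7FA
s_2 = Round(s_1, k_1) = 0x9022
s_3 = Round(s_2, k_2) = 0xDEF7
s_4 = Round(s_3, k_3) = 0x8B10
s_5 = Round(s_4, k_4) = 0x52D4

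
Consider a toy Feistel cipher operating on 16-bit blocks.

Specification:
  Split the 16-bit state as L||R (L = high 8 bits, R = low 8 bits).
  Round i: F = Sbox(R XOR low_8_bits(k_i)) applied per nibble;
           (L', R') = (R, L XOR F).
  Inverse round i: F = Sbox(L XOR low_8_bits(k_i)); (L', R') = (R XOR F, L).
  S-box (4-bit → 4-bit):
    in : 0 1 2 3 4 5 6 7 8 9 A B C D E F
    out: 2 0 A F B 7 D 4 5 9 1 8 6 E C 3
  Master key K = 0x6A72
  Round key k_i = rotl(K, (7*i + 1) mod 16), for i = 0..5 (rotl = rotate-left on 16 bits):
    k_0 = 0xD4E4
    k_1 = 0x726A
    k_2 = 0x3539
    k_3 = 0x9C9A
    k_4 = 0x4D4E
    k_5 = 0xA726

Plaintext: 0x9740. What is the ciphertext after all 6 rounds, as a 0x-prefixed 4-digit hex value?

0x7960

s_0 = plaintext = 0x9740
s_1 = Round(s_0, k_0) = 0x408C
s_2 = Round(s_1, k_1) = 0x8C8D
s_3 = Round(s_2, k_2) = 0x8D07
s_4 = Round(s_3, k_3) = 0x0713
s_5 = Round(s_4, k_4) = 0x1379
s_6 = Round(s_5, k_5) = 0x7960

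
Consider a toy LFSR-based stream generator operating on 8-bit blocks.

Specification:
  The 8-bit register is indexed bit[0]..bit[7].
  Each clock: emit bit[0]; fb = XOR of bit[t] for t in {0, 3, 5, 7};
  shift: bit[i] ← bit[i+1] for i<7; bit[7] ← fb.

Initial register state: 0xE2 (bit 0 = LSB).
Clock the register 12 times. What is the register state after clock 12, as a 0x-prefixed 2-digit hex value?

reg_0 = 0xE2
clock 1: out=0, reg = 0x71
clock 2: out=1, reg = 0x38
clock 3: out=0, reg = 0x1C
clock 4: out=0, reg = 0x8E
clock 5: out=0, reg = 0x47
clock 6: out=1, reg = 0xA3
clock 7: out=1, reg = 0xD1
clock 8: out=1, reg = 0x68
clock 9: out=0, reg = 0x34
clock 10: out=0, reg = 0x9A
clock 11: out=0, reg = 0x4D
clock 12: out=1, reg = 0x26

0x26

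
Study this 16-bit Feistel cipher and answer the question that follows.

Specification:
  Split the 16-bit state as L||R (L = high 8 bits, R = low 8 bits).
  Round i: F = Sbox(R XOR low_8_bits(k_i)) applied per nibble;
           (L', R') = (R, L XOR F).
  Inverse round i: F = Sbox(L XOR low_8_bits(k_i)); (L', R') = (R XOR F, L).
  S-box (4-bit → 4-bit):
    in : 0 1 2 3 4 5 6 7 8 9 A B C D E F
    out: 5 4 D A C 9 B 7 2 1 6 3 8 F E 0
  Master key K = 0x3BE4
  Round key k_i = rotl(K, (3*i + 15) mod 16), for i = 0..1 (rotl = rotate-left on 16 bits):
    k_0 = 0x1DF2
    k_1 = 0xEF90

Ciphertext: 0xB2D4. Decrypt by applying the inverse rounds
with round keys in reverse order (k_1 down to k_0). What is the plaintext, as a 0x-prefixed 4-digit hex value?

s_0 = ciphertext = 0xB2D4
s_1 = InvRound(s_0, k_1) = 0x09B2
s_2 = InvRound(s_1, k_0) = 0xB109

0xB109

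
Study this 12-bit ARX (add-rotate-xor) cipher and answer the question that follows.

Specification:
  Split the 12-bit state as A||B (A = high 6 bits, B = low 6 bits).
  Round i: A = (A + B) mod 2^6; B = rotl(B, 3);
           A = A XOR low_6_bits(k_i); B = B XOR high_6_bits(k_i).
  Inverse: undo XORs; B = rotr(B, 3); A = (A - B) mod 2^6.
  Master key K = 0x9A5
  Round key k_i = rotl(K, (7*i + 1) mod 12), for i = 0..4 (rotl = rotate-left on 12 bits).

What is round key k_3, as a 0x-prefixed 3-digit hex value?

0x669

K = 0x9A5
k_0 = rotl(K, (7*0+1) mod 12) = rotl(K, 1) = 0x34B
k_1 = rotl(K, (7*1+1) mod 12) = rotl(K, 8) = 0x59A
k_2 = rotl(K, (7*2+1) mod 12) = rotl(K, 3) = 0xD2C
k_3 = rotl(K, (7*3+1) mod 12) = rotl(K, 10) = 0x669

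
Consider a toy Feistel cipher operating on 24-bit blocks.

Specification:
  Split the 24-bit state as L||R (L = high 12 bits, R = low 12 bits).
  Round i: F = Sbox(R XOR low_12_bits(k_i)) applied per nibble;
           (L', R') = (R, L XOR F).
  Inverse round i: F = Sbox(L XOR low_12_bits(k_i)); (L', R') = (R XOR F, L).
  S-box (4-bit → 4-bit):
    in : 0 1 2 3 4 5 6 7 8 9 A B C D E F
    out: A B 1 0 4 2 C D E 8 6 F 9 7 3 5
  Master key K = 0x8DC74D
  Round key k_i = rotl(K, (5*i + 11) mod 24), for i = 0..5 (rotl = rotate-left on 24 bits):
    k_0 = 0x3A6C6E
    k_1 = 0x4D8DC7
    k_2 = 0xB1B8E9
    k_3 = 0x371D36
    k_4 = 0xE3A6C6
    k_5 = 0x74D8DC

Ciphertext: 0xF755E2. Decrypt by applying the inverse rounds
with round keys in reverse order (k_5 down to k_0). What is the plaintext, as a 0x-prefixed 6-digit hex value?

0xA480E4

s_0 = ciphertext = 0xF755E2
s_1 = InvRound(s_0, k_5) = 0x88AF75
s_2 = InvRound(s_1, k_4) = 0xC3C88A
s_3 = InvRound(s_2, k_3) = 0x32CC3C
s_4 = InvRound(s_3, k_2) = 0x3AE32C
s_5 = InvRound(s_4, k_1) = 0x0E43AE
s_6 = InvRound(s_5, k_0) = 0xA480E4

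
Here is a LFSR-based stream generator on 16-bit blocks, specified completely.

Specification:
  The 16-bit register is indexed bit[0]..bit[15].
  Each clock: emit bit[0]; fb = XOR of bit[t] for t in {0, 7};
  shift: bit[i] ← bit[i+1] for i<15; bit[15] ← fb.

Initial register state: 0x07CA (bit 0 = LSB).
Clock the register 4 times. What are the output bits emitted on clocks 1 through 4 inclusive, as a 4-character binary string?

0101

reg_0 = 0x07CA
clock 1: out=0, reg = 0x83E5
clock 2: out=1, reg = 0x41F2
clock 3: out=0, reg = 0xA0F9
clock 4: out=1, reg = 0x507C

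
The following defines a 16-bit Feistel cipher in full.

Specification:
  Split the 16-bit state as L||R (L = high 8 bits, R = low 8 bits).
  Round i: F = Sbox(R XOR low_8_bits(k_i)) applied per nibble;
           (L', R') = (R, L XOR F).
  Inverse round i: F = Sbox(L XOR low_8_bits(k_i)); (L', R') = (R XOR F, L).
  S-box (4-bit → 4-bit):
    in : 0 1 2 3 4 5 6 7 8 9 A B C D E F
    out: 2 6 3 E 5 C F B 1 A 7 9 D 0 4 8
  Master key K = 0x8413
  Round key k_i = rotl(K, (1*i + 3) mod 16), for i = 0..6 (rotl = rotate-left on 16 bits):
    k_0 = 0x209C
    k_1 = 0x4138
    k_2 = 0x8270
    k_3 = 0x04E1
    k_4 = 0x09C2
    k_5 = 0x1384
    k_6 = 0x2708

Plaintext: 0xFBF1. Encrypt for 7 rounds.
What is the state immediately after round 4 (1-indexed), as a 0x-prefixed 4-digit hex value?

0xF37C

s_0 = plaintext = 0xFBF1
s_1 = Round(s_0, k_0) = 0xF10B
s_2 = Round(s_1, k_1) = 0x0B1F
s_3 = Round(s_2, k_2) = 0x1FF3
s_4 = Round(s_3, k_3) = 0xF37C
s_5 = Round(s_4, k_4) = 0x7C67
s_6 = Round(s_5, k_5) = 0x6732
s_7 = Round(s_6, k_6) = 0x3280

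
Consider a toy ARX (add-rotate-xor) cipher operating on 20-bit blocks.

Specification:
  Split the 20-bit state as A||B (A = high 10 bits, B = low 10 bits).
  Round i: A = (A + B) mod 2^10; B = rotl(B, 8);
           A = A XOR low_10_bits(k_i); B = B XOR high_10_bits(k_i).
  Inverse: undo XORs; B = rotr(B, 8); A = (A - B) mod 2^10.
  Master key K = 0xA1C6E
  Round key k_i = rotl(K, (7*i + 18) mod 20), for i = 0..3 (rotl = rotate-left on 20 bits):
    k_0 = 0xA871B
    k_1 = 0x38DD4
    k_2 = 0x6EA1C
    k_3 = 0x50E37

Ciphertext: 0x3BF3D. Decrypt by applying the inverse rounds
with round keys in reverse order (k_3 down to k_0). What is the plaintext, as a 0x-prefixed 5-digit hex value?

0xB84B1

s_0 = ciphertext = 0x3BF3D
s_1 = InvRound(s_0, k_3) = 0x379FA
s_2 = InvRound(s_1, k_2) = 0x70900
s_3 = InvRound(s_2, k_1) = 0x2278D
s_4 = InvRound(s_3, k_0) = 0xB84B1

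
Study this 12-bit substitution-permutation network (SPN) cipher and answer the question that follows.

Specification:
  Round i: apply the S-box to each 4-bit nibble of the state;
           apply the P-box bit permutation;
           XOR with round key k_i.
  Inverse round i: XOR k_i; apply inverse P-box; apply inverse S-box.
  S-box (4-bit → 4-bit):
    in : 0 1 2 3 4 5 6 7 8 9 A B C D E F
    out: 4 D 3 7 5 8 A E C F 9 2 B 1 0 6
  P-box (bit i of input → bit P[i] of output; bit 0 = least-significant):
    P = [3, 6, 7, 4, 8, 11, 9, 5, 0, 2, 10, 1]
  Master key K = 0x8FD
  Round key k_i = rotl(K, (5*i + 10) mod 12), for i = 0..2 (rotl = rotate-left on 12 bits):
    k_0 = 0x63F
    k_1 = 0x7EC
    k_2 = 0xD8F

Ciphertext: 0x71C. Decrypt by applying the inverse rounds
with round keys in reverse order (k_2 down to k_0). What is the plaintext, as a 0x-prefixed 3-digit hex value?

0x52A

s_0 = ciphertext = 0x71C
s_1 = InvRound(s_0, k_2) = 0xAF8
s_2 = InvRound(s_1, k_1) = 0xF25
s_3 = InvRound(s_2, k_0) = 0x52A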